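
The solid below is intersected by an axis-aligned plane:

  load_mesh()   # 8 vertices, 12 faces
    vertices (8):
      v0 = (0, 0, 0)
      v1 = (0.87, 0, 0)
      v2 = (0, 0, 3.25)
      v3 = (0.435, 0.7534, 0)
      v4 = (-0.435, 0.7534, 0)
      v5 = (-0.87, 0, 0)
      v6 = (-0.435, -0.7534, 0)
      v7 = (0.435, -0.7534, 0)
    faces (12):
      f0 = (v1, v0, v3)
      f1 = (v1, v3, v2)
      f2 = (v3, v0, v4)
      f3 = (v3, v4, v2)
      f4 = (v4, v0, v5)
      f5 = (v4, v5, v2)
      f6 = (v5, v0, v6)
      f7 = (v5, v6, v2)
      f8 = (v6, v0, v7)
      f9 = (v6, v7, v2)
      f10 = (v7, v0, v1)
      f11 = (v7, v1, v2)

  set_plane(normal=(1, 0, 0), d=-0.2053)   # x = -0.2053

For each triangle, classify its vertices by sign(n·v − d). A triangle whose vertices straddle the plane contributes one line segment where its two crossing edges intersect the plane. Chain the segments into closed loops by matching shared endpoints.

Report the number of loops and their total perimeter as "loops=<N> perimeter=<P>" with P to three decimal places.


loops=1 perimeter=6.721

Straddling triangles (8 of 12):
  (v3,v0,v4) [++-] → (-0.2053, 0.35557, 0)–(-0.2053, 0.7534, 0)  len=0.3978
  (v3,v4,v2) [+-+] → (-0.2053, 0.7534, 0)–(-0.2053, 0.35557, 1.71615)  len=1.7617
  (v4,v0,v5) [-+-] → (-0.2053, 0.35557, 0)–(-0.2053, 0, 0)  len=0.3556
  (v4,v5,v2) [--+] → (-0.2053, 0, 2.48307)–(-0.2053, 0.35557, 1.71615)  len=0.8453
  (v5,v0,v6) [-+-] → (-0.2053, 0, 0)–(-0.2053, -0.35557, 0)  len=0.3556
  (v5,v6,v2) [--+] → (-0.2053, -0.35557, 1.71615)–(-0.2053, 0, 2.48307)  len=0.8453
  (v6,v0,v7) [-++] → (-0.2053, -0.35557, 0)–(-0.2053, -0.7534, 0)  len=0.3978
  (v6,v7,v2) [-++] → (-0.2053, -0.7534, 0)–(-0.2053, -0.35557, 1.71615)  len=1.7617

Chained into 1 loop(s):
  loop 1: 8 segments, perimeter = 6.7208
Total perimeter = 6.721


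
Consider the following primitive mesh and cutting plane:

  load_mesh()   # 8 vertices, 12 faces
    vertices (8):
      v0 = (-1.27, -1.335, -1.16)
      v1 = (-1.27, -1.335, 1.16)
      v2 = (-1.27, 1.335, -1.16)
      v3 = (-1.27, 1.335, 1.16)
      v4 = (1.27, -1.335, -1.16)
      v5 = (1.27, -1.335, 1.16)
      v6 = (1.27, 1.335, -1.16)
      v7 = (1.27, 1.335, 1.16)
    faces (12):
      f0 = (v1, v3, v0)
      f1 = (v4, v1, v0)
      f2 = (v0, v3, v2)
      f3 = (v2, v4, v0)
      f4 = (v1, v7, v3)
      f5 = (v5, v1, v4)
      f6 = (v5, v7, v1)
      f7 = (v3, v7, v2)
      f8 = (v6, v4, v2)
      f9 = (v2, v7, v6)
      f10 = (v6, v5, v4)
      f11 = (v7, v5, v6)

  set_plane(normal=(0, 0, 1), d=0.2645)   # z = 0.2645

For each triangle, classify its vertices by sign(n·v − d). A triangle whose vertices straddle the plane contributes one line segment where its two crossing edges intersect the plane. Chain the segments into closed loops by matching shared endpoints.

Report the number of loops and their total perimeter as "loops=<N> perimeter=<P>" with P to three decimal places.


loops=1 perimeter=10.420

Straddling triangles (8 of 12):
  (v1,v3,v0) [++-] → (-1.27, 0.304403, 0.2645)–(-1.27, -1.335, 0.2645)  len=1.6394
  (v4,v1,v0) [-+-] → (-0.289582, -1.335, 0.2645)–(-1.27, -1.335, 0.2645)  len=0.9804
  (v0,v3,v2) [-+-] → (-1.27, 0.304403, 0.2645)–(-1.27, 1.335, 0.2645)  len=1.0306
  (v5,v1,v4) [++-] → (-0.289582, -1.335, 0.2645)–(1.27, -1.335, 0.2645)  len=1.5596
  (v3,v7,v2) [++-] → (0.289582, 1.335, 0.2645)–(-1.27, 1.335, 0.2645)  len=1.5596
  (v2,v7,v6) [-+-] → (0.289582, 1.335, 0.2645)–(1.27, 1.335, 0.2645)  len=0.9804
  (v6,v5,v4) [-+-] → (1.27, -0.304403, 0.2645)–(1.27, -1.335, 0.2645)  len=1.0306
  (v7,v5,v6) [++-] → (1.27, -0.304403, 0.2645)–(1.27, 1.335, 0.2645)  len=1.6394

Chained into 1 loop(s):
  loop 1: 8 segments, perimeter = 10.4200
Total perimeter = 10.420


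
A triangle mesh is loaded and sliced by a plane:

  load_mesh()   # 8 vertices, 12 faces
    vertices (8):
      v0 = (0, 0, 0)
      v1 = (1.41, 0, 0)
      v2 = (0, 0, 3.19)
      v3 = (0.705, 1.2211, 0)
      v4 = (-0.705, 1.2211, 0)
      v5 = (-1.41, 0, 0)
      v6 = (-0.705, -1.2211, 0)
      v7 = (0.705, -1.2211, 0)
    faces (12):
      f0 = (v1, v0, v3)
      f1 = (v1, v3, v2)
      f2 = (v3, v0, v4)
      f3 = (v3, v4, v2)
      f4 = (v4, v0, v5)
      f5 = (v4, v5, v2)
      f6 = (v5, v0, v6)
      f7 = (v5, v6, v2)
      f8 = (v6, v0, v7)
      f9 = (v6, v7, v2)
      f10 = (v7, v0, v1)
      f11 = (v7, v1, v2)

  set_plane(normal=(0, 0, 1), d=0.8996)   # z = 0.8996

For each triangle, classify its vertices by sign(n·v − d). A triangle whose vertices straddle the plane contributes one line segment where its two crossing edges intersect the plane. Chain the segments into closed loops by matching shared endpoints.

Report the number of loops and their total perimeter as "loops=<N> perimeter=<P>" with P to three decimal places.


Straddling triangles (6 of 12):
  (v1,v3,v2) [--+] → (0.506186, 0.876742, 0.8996)–(1.01237, 0, 0.8996)  len=1.0124
  (v3,v4,v2) [--+] → (-0.506186, 0.876742, 0.8996)–(0.506186, 0.876742, 0.8996)  len=1.0124
  (v4,v5,v2) [--+] → (-1.01237, 0, 0.8996)–(-0.506186, 0.876742, 0.8996)  len=1.0124
  (v5,v6,v2) [--+] → (-0.506186, -0.876742, 0.8996)–(-1.01237, 0, 0.8996)  len=1.0124
  (v6,v7,v2) [--+] → (0.506186, -0.876742, 0.8996)–(-0.506186, -0.876742, 0.8996)  len=1.0124
  (v7,v1,v2) [--+] → (1.01237, 0, 0.8996)–(0.506186, -0.876742, 0.8996)  len=1.0124

Chained into 1 loop(s):
  loop 1: 6 segments, perimeter = 6.0742
Total perimeter = 6.074

loops=1 perimeter=6.074


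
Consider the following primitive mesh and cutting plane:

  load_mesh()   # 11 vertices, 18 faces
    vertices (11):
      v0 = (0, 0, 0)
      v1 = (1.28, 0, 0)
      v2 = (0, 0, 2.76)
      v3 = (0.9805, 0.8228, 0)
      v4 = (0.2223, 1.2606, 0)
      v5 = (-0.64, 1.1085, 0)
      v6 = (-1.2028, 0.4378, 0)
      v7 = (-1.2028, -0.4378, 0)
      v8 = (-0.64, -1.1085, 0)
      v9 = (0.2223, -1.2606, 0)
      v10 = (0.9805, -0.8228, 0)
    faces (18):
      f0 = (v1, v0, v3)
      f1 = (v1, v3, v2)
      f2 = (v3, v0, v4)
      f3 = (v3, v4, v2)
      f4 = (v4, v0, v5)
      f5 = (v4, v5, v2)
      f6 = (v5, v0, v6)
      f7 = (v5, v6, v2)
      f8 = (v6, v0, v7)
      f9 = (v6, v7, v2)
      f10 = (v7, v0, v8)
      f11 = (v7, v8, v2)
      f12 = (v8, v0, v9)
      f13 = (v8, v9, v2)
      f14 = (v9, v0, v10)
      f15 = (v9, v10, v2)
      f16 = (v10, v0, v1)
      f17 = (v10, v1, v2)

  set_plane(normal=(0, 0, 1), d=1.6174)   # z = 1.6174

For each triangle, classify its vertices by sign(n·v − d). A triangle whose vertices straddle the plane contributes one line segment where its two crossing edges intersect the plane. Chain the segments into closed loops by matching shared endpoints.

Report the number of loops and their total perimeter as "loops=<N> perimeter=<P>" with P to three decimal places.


loops=1 perimeter=3.262

Straddling triangles (9 of 18):
  (v1,v3,v2) [--+] → (0.405913, 0.340627, 1.6174)–(0.529901, 0, 1.6174)  len=0.3625
  (v3,v4,v2) [--+] → (0.092029, 0.52187, 1.6174)–(0.405913, 0.340627, 1.6174)  len=0.3625
  (v4,v5,v2) [--+] → (-0.264951, 0.458903, 1.6174)–(0.092029, 0.52187, 1.6174)  len=0.3625
  (v5,v6,v2) [--+] → (-0.497942, 0.181243, 1.6174)–(-0.264951, 0.458903, 1.6174)  len=0.3625
  (v6,v7,v2) [--+] → (-0.497942, -0.181243, 1.6174)–(-0.497942, 0.181243, 1.6174)  len=0.3625
  (v7,v8,v2) [--+] → (-0.264951, -0.458903, 1.6174)–(-0.497942, -0.181243, 1.6174)  len=0.3625
  (v8,v9,v2) [--+] → (0.092029, -0.52187, 1.6174)–(-0.264951, -0.458903, 1.6174)  len=0.3625
  (v9,v10,v2) [--+] → (0.405913, -0.340627, 1.6174)–(0.092029, -0.52187, 1.6174)  len=0.3625
  (v10,v1,v2) [--+] → (0.529901, 0, 1.6174)–(0.405913, -0.340627, 1.6174)  len=0.3625

Chained into 1 loop(s):
  loop 1: 9 segments, perimeter = 3.2623
Total perimeter = 3.262


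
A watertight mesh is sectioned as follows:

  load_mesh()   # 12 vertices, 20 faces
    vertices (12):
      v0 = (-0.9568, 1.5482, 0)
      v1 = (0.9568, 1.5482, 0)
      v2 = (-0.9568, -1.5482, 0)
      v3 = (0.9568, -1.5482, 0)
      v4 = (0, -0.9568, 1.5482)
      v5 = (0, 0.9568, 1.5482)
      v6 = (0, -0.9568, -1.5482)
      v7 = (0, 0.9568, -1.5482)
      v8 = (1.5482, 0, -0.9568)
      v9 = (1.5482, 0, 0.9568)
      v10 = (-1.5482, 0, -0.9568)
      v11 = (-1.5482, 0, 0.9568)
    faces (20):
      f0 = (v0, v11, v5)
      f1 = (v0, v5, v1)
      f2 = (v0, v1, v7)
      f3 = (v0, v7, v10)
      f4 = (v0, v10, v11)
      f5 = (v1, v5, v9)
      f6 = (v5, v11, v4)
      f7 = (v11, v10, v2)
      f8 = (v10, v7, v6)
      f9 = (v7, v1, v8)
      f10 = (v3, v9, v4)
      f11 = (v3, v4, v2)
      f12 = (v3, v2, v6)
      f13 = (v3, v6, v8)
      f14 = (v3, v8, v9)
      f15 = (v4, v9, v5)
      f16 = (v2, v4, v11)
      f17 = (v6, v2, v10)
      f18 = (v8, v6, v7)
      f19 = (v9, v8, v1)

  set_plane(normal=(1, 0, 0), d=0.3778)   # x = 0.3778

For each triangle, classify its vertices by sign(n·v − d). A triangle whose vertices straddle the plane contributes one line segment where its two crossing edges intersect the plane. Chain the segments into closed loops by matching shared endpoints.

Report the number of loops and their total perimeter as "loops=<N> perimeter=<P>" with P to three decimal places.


Straddling triangles (10 of 20):
  (v0,v5,v1) [--+] → (0.3778, 1.19032, 0.936881)–(0.3778, 1.5482, 0)  len=1.0029
  (v0,v1,v7) [-+-] → (0.3778, 1.5482, 0)–(0.3778, 1.19032, -0.936881)  len=1.0029
  (v1,v5,v9) [+-+] → (0.3778, 1.19032, 0.936881)–(0.3778, 0.723317, 1.40388)  len=0.6604
  (v7,v1,v8) [-++] → (0.3778, 1.19032, -0.936881)–(0.3778, 0.723317, -1.40388)  len=0.6604
  (v3,v9,v4) [++-] → (0.3778, -0.723317, 1.40388)–(0.3778, -1.19032, 0.936881)  len=0.6604
  (v3,v4,v2) [+--] → (0.3778, -1.19032, 0.936881)–(0.3778, -1.5482, 0)  len=1.0029
  (v3,v2,v6) [+--] → (0.3778, -1.5482, 0)–(0.3778, -1.19032, -0.936881)  len=1.0029
  (v3,v6,v8) [+-+] → (0.3778, -1.19032, -0.936881)–(0.3778, -0.723317, -1.40388)  len=0.6604
  (v4,v9,v5) [-+-] → (0.3778, -0.723317, 1.40388)–(0.3778, 0.723317, 1.40388)  len=1.4466
  (v8,v6,v7) [+--] → (0.3778, -0.723317, -1.40388)–(0.3778, 0.723317, -1.40388)  len=1.4466

Chained into 1 loop(s):
  loop 1: 10 segments, perimeter = 9.5467
Total perimeter = 9.547

loops=1 perimeter=9.547


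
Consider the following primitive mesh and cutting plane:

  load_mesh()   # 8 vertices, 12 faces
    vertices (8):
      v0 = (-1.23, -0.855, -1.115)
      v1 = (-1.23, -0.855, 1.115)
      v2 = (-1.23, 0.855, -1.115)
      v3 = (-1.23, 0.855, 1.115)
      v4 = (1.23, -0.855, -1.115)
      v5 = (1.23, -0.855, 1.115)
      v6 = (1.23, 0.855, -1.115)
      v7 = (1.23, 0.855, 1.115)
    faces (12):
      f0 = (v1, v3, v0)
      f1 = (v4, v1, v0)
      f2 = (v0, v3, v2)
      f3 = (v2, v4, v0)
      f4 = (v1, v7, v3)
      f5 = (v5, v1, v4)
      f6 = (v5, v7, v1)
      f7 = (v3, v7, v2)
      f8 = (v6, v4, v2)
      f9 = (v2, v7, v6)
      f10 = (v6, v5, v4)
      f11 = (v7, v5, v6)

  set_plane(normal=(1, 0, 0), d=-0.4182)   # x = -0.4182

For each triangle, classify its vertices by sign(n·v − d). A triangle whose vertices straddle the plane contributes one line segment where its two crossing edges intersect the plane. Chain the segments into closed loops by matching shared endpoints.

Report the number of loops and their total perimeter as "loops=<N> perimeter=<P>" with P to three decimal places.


loops=1 perimeter=7.880

Straddling triangles (8 of 12):
  (v4,v1,v0) [+--] → (-0.4182, -0.855, 0.3791)–(-0.4182, -0.855, -1.115)  len=1.4941
  (v2,v4,v0) [-+-] → (-0.4182, 0.2907, -1.115)–(-0.4182, -0.855, -1.115)  len=1.1457
  (v1,v7,v3) [-+-] → (-0.4182, -0.2907, 1.115)–(-0.4182, 0.855, 1.115)  len=1.1457
  (v5,v1,v4) [+-+] → (-0.4182, -0.855, 1.115)–(-0.4182, -0.855, 0.3791)  len=0.7359
  (v5,v7,v1) [++-] → (-0.4182, -0.2907, 1.115)–(-0.4182, -0.855, 1.115)  len=0.5643
  (v3,v7,v2) [-+-] → (-0.4182, 0.855, 1.115)–(-0.4182, 0.855, -0.3791)  len=1.4941
  (v6,v4,v2) [++-] → (-0.4182, 0.2907, -1.115)–(-0.4182, 0.855, -1.115)  len=0.5643
  (v2,v7,v6) [-++] → (-0.4182, 0.855, -0.3791)–(-0.4182, 0.855, -1.115)  len=0.7359

Chained into 1 loop(s):
  loop 1: 8 segments, perimeter = 7.8800
Total perimeter = 7.880


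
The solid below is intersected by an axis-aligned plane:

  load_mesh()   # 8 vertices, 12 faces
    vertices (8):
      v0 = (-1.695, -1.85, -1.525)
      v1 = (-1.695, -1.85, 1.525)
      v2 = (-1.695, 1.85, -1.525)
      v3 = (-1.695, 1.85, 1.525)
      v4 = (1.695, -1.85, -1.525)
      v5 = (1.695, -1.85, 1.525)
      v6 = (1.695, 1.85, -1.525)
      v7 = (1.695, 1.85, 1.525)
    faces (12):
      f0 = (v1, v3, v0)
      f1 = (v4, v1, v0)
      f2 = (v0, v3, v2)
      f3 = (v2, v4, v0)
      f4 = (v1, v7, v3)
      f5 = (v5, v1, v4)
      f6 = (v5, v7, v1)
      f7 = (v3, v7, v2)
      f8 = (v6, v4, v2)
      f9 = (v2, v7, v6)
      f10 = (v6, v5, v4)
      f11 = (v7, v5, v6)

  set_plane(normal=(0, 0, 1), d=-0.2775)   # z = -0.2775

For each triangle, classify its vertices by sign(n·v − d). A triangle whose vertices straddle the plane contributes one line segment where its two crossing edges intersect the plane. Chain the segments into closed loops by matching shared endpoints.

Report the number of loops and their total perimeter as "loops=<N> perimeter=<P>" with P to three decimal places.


loops=1 perimeter=14.180

Straddling triangles (8 of 12):
  (v1,v3,v0) [++-] → (-1.695, -0.336639, -0.2775)–(-1.695, -1.85, -0.2775)  len=1.5134
  (v4,v1,v0) [-+-] → (0.308434, -1.85, -0.2775)–(-1.695, -1.85, -0.2775)  len=2.0034
  (v0,v3,v2) [-+-] → (-1.695, -0.336639, -0.2775)–(-1.695, 1.85, -0.2775)  len=2.1866
  (v5,v1,v4) [++-] → (0.308434, -1.85, -0.2775)–(1.695, -1.85, -0.2775)  len=1.3866
  (v3,v7,v2) [++-] → (-0.308434, 1.85, -0.2775)–(-1.695, 1.85, -0.2775)  len=1.3866
  (v2,v7,v6) [-+-] → (-0.308434, 1.85, -0.2775)–(1.695, 1.85, -0.2775)  len=2.0034
  (v6,v5,v4) [-+-] → (1.695, 0.336639, -0.2775)–(1.695, -1.85, -0.2775)  len=2.1866
  (v7,v5,v6) [++-] → (1.695, 0.336639, -0.2775)–(1.695, 1.85, -0.2775)  len=1.5134

Chained into 1 loop(s):
  loop 1: 8 segments, perimeter = 14.1800
Total perimeter = 14.180


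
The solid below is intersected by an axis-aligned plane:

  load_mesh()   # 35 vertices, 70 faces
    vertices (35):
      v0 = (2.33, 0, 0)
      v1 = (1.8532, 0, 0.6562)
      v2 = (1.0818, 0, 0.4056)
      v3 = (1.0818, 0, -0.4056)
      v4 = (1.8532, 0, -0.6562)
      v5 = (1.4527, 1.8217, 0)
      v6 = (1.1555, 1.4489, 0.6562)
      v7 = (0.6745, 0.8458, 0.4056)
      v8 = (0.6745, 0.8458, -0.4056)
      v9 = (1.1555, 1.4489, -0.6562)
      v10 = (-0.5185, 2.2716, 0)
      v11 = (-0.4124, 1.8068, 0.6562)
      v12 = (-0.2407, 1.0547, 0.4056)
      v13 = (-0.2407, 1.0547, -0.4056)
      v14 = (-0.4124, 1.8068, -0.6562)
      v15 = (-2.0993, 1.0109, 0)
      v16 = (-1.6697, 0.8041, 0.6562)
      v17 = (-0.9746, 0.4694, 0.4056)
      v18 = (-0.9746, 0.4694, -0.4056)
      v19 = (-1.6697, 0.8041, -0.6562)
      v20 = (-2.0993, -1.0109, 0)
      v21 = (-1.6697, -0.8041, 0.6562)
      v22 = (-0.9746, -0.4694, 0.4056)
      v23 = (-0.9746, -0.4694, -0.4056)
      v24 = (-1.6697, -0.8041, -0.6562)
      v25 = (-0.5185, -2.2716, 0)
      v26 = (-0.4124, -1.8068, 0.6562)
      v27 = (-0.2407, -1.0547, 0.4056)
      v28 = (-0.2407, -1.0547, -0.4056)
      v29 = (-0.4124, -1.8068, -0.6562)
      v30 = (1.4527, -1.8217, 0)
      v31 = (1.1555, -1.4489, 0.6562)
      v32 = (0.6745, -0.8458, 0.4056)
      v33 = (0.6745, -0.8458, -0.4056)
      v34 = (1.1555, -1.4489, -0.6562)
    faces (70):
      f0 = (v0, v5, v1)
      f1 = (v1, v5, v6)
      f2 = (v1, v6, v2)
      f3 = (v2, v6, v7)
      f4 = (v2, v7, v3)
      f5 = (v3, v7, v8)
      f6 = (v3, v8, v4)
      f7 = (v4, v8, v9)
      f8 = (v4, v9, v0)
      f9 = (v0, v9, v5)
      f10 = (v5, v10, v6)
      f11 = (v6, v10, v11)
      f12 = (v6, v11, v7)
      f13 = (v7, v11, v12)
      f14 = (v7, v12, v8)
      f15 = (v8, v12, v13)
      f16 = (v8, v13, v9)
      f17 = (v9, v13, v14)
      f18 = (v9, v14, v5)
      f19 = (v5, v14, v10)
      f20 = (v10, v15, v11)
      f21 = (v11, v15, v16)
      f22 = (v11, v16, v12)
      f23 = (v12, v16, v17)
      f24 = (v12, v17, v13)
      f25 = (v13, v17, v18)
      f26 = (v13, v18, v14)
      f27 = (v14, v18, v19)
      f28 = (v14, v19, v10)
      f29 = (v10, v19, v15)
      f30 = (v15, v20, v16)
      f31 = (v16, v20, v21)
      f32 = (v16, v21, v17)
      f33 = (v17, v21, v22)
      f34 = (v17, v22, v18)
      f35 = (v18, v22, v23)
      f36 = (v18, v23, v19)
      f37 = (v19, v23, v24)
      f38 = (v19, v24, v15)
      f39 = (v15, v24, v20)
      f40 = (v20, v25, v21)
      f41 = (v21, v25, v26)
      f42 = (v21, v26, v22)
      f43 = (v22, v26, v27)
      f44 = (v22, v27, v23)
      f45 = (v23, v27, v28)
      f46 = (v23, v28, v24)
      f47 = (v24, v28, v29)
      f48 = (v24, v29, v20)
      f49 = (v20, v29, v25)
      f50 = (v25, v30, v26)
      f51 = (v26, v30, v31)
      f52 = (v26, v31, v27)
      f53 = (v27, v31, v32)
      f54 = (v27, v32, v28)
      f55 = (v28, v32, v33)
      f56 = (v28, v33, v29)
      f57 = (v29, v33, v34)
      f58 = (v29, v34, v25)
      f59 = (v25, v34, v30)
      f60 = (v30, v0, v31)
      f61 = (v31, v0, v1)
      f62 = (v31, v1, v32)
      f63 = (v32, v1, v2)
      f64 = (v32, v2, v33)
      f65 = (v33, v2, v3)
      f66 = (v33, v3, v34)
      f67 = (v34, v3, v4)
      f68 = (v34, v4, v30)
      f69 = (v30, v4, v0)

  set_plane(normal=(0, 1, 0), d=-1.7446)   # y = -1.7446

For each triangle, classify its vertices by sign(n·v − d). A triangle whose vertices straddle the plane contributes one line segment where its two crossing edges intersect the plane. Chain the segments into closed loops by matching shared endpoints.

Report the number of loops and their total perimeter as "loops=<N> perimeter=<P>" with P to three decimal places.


loops=1 perimeter=6.180

Straddling triangles (16 of 70):
  (v20,v25,v21) [+-+] → (-1.17931, -1.7446, 0)–(-0.931912, -1.7446, 0.235651)  len=0.3417
  (v21,v25,v26) [+--] → (-0.931912, -1.7446, 0.235651)–(-0.490393, -1.7446, 0.6562)  len=0.6098
  (v21,v26,v22) [+-+] → (-0.490393, -1.7446, 0.6562)–(-0.438547, -1.7446, 0.644545)  len=0.0531
  (v22,v26,v27) [+-+] → (-0.438547, -1.7446, 0.644545)–(-0.3982, -1.7446, 0.635475)  len=0.0414
  (v24,v28,v29) [++-] → (-0.3982, -1.7446, -0.635475)–(-0.490393, -1.7446, -0.6562)  len=0.0945
  (v24,v29,v20) [+-+] → (-0.490393, -1.7446, -0.6562)–(-0.544232, -1.7446, -0.604918)  len=0.0744
  (v20,v29,v25) [+--] → (-0.544232, -1.7446, -0.604918)–(-1.17931, -1.7446, 0)  len=0.8771
  (v26,v30,v31) [--+] → (1.39124, -1.7446, 0.135711)–(-0.139912, -1.7446, 0.6562)  len=1.6172
  (v26,v31,v27) [-++] → (-0.139912, -1.7446, 0.6562)–(-0.3982, -1.7446, 0.635475)  len=0.2591
  (v28,v33,v29) [++-] → (-0.342051, -1.7446, -0.63998)–(-0.3982, -1.7446, -0.635475)  len=0.0563
  (v29,v33,v34) [-++] → (-0.342051, -1.7446, -0.63998)–(-0.139912, -1.7446, -0.6562)  len=0.2028
  (v29,v34,v25) [-+-] → (-0.139912, -1.7446, -0.6562)–(0.55382, -1.7446, -0.420344)  len=0.7327
  (v25,v34,v30) [-+-] → (0.55382, -1.7446, -0.420344)–(1.39124, -1.7446, -0.135711)  len=0.8845
  (v30,v0,v31) [-++] → (1.48983, -1.7446, 0)–(1.39124, -1.7446, 0.135711)  len=0.1677
  (v34,v4,v30) [++-] → (1.46965, -1.7446, -0.0277724)–(1.39124, -1.7446, -0.135711)  len=0.1334
  (v30,v4,v0) [-++] → (1.46965, -1.7446, -0.0277724)–(1.48983, -1.7446, 0)  len=0.0343

Chained into 1 loop(s):
  loop 1: 16 segments, perimeter = 6.1799
Total perimeter = 6.180


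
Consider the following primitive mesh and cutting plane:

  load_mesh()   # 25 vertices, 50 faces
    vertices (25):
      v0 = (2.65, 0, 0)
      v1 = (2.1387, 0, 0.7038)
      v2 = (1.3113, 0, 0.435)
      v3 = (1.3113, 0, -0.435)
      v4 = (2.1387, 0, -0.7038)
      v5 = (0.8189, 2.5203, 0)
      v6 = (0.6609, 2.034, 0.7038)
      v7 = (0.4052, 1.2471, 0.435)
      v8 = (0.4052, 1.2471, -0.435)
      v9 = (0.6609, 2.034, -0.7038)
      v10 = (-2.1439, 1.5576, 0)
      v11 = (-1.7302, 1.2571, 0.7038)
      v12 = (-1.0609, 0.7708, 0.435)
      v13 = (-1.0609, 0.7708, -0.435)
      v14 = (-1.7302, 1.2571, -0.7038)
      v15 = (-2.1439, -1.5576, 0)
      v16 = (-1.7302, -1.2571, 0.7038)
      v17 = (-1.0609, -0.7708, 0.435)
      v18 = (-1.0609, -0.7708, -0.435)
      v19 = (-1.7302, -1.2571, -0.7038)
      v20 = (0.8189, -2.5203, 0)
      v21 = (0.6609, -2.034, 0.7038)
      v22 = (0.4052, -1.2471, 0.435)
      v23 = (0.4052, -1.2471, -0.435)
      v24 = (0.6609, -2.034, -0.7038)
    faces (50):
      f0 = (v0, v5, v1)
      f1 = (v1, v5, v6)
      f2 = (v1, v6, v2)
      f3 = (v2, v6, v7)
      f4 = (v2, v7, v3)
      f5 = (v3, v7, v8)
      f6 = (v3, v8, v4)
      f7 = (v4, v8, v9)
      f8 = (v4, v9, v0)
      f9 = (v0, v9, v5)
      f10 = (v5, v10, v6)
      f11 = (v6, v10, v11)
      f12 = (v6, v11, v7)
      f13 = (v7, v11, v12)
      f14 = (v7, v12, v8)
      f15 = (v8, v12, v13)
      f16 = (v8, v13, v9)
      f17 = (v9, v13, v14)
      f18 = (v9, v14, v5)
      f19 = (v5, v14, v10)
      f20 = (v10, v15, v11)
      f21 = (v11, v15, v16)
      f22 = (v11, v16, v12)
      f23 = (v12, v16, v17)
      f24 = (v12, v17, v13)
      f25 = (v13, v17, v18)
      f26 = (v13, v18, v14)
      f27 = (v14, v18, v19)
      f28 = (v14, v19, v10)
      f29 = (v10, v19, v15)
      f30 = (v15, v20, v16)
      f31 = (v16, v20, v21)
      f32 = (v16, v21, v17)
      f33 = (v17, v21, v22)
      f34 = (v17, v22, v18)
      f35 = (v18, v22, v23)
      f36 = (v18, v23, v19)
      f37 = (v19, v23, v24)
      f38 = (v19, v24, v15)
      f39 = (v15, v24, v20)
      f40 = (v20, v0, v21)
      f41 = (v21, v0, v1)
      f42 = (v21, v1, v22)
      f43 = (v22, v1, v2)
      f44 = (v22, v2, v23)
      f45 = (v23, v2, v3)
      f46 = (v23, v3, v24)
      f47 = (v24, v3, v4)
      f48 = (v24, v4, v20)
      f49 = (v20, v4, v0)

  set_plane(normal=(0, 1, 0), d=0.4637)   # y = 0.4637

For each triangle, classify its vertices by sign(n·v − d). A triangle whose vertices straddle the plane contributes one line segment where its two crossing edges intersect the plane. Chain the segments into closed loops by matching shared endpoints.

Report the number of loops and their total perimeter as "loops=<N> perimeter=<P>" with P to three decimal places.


loops=2 perimeter=8.295

Straddling triangles (20 of 50):
  (v0,v5,v1) [-+-] → (2.3131, 0.4637, 0)–(1.89588, 0.4637, 0.574311)  len=0.7099
  (v1,v5,v6) [-++] → (1.89588, 0.4637, 0.574311)–(1.8018, 0.4637, 0.7038)  len=0.1601
  (v1,v6,v2) [-+-] → (1.8018, 0.4637, 0.7038)–(1.16303, 0.4637, 0.49628)  len=0.6716
  (v2,v6,v7) [-++] → (1.16303, 0.4637, 0.49628)–(0.974392, 0.4637, 0.435)  len=0.1983
  (v2,v7,v3) [-+-] → (0.974392, 0.4637, 0.435)–(0.974392, 0.4637, -0.111514)  len=0.5465
  (v3,v7,v8) [-++] → (0.974392, 0.4637, -0.111514)–(0.974392, 0.4637, -0.435)  len=0.3235
  (v3,v8,v4) [-+-] → (0.974392, 0.4637, -0.435)–(1.49415, 0.4637, -0.603854)  len=0.5465
  (v4,v8,v9) [-++] → (1.49415, 0.4637, -0.603854)–(1.8018, 0.4637, -0.7038)  len=0.3235
  (v4,v9,v0) [-+-] → (1.8018, 0.4637, -0.7038)–(2.19654, 0.4637, -0.160448)  len=0.6716
  (v0,v9,v5) [-++] → (2.19654, 0.4637, -0.160448)–(2.3131, 0.4637, 0)  len=0.1983
  (v10,v15,v11) [+-+] → (-2.1439, 0.4637, 0)–(-1.84681, 0.4637, 0.505415)  len=0.5863
  (v11,v15,v16) [+--] → (-1.84681, 0.4637, 0.505415)–(-1.7302, 0.4637, 0.7038)  len=0.2301
  (v11,v16,v12) [+-+] → (-1.7302, 0.4637, 0.7038)–(-1.16226, 0.4637, 0.475706)  len=0.6120
  (v12,v16,v17) [+--] → (-1.16226, 0.4637, 0.475706)–(-1.0609, 0.4637, 0.435)  len=0.1092
  (v12,v17,v13) [+-+] → (-1.0609, 0.4637, 0.435)–(-1.0609, 0.4637, -0.261689)  len=0.6967
  (v13,v17,v18) [+--] → (-1.0609, 0.4637, -0.261689)–(-1.0609, 0.4637, -0.435)  len=0.1733
  (v13,v18,v14) [+-+] → (-1.0609, 0.4637, -0.435)–(-1.46834, 0.4637, -0.598634)  len=0.4391
  (v14,v18,v19) [+--] → (-1.46834, 0.4637, -0.598634)–(-1.7302, 0.4637, -0.7038)  len=0.2822
  (v14,v19,v10) [+-+] → (-1.7302, 0.4637, -0.7038)–(-1.98312, 0.4637, -0.273524)  len=0.4991
  (v10,v19,v15) [+--] → (-1.98312, 0.4637, -0.273524)–(-2.1439, 0.4637, 0)  len=0.3173

Chained into 2 loop(s):
  loop 1: 10 segments, perimeter = 4.3498
  loop 2: 10 segments, perimeter = 3.9453
Total perimeter = 8.295


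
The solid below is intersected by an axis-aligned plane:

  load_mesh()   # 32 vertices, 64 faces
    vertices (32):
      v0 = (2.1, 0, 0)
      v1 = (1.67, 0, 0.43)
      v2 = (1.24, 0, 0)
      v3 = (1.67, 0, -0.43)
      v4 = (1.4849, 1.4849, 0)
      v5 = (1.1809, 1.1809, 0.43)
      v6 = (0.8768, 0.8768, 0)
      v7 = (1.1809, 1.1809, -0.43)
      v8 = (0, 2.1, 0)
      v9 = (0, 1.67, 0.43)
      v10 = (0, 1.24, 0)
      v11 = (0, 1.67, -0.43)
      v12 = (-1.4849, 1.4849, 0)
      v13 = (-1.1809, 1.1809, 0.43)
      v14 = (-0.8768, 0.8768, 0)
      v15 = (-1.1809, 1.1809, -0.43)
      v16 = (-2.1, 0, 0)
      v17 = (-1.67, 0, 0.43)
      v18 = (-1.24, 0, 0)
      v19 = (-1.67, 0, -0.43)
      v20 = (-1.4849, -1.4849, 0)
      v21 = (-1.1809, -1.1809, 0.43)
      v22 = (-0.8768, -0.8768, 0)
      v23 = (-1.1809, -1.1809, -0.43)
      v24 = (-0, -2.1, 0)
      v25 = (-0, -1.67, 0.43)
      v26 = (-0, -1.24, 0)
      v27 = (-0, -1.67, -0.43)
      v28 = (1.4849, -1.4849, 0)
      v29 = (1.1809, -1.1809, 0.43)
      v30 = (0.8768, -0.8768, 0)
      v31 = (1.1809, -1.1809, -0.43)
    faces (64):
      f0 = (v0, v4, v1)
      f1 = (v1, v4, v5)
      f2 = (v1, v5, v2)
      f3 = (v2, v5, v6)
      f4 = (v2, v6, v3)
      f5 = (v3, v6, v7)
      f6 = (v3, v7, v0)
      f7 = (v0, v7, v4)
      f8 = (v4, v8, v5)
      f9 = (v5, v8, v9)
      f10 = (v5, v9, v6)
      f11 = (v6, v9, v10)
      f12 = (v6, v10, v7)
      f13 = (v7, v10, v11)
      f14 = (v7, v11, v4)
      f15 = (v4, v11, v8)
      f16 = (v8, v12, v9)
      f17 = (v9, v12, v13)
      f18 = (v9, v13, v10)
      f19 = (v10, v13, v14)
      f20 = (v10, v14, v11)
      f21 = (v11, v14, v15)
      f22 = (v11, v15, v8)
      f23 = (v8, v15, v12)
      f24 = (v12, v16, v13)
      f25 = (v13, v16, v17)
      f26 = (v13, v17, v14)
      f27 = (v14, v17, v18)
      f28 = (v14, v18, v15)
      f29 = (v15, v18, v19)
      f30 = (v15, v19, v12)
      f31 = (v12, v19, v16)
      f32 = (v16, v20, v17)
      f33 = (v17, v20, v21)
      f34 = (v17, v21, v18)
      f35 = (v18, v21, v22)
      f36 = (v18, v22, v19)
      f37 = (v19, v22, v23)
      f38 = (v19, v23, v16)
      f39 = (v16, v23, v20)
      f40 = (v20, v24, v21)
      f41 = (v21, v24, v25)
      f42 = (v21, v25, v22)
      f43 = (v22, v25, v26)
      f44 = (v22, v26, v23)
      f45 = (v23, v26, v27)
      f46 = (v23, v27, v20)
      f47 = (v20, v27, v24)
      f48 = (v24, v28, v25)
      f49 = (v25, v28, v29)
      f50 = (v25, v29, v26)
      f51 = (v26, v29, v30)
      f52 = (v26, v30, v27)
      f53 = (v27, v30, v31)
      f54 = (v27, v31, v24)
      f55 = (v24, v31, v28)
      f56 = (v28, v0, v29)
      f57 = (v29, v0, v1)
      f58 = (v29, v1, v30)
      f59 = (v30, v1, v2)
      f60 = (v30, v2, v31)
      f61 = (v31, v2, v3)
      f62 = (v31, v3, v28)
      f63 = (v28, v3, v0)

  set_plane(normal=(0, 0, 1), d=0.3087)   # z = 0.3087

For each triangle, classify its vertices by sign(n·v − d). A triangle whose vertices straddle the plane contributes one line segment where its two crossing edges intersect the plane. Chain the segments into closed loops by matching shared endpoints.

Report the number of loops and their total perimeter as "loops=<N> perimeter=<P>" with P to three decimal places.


Straddling triangles (32 of 64):
  (v0,v4,v1) [--+] → (1.61778, 0.41888, 0.3087)–(1.7913, 0, 0.3087)  len=0.4534
  (v1,v4,v5) [+-+] → (1.61778, 0.41888, 0.3087)–(1.26666, 1.26666, 0.3087)  len=0.9176
  (v1,v5,v2) [++-] → (1.19757, 0.847776, 0.3087)–(1.5487, 0, 0.3087)  len=0.9176
  (v2,v5,v6) [-+-] → (1.19757, 0.847776, 0.3087)–(1.09512, 1.09512, 0.3087)  len=0.2677
  (v4,v8,v5) [--+] → (0.847776, 1.44017, 0.3087)–(1.26666, 1.26666, 0.3087)  len=0.4534
  (v5,v8,v9) [+-+] → (0.847776, 1.44017, 0.3087)–(0, 1.7913, 0.3087)  len=0.9176
  (v5,v9,v6) [++-] → (0.247339, 1.44624, 0.3087)–(1.09512, 1.09512, 0.3087)  len=0.9176
  (v6,v9,v10) [-+-] → (0.247339, 1.44624, 0.3087)–(0, 1.5487, 0.3087)  len=0.2677
  (v8,v12,v9) [--+] → (-0.41888, 1.61778, 0.3087)–(0, 1.7913, 0.3087)  len=0.4534
  (v9,v12,v13) [+-+] → (-0.41888, 1.61778, 0.3087)–(-1.26666, 1.26666, 0.3087)  len=0.9176
  (v9,v13,v10) [++-] → (-0.847776, 1.19757, 0.3087)–(0, 1.5487, 0.3087)  len=0.9176
  (v10,v13,v14) [-+-] → (-0.847776, 1.19757, 0.3087)–(-1.09512, 1.09512, 0.3087)  len=0.2677
  (v12,v16,v13) [--+] → (-1.44017, 0.847776, 0.3087)–(-1.26666, 1.26666, 0.3087)  len=0.4534
  (v13,v16,v17) [+-+] → (-1.44017, 0.847776, 0.3087)–(-1.7913, 0, 0.3087)  len=0.9176
  (v13,v17,v14) [++-] → (-1.44624, 0.247339, 0.3087)–(-1.09512, 1.09512, 0.3087)  len=0.9176
  (v14,v17,v18) [-+-] → (-1.44624, 0.247339, 0.3087)–(-1.5487, 0, 0.3087)  len=0.2677
  (v16,v20,v17) [--+] → (-1.61778, -0.41888, 0.3087)–(-1.7913, 0, 0.3087)  len=0.4534
  (v17,v20,v21) [+-+] → (-1.61778, -0.41888, 0.3087)–(-1.26666, -1.26666, 0.3087)  len=0.9176
  (v17,v21,v18) [++-] → (-1.19757, -0.847776, 0.3087)–(-1.5487, 0, 0.3087)  len=0.9176
  (v18,v21,v22) [-+-] → (-1.19757, -0.847776, 0.3087)–(-1.09512, -1.09512, 0.3087)  len=0.2677
  (v20,v24,v21) [--+] → (-0.847776, -1.44017, 0.3087)–(-1.26666, -1.26666, 0.3087)  len=0.4534
  (v21,v24,v25) [+-+] → (-0.847776, -1.44017, 0.3087)–(0, -1.7913, 0.3087)  len=0.9176
  (v21,v25,v22) [++-] → (-0.247339, -1.44624, 0.3087)–(-1.09512, -1.09512, 0.3087)  len=0.9176
  (v22,v25,v26) [-+-] → (-0.247339, -1.44624, 0.3087)–(0, -1.5487, 0.3087)  len=0.2677
  (v24,v28,v25) [--+] → (0.41888, -1.61778, 0.3087)–(0, -1.7913, 0.3087)  len=0.4534
  (v25,v28,v29) [+-+] → (0.41888, -1.61778, 0.3087)–(1.26666, -1.26666, 0.3087)  len=0.9176
  (v25,v29,v26) [++-] → (0.847776, -1.19757, 0.3087)–(0, -1.5487, 0.3087)  len=0.9176
  (v26,v29,v30) [-+-] → (0.847776, -1.19757, 0.3087)–(1.09512, -1.09512, 0.3087)  len=0.2677
  (v28,v0,v29) [--+] → (1.44017, -0.847776, 0.3087)–(1.26666, -1.26666, 0.3087)  len=0.4534
  (v29,v0,v1) [+-+] → (1.44017, -0.847776, 0.3087)–(1.7913, 0, 0.3087)  len=0.9176
  (v29,v1,v30) [++-] → (1.44624, -0.247339, 0.3087)–(1.09512, -1.09512, 0.3087)  len=0.9176
  (v30,v1,v2) [-+-] → (1.44624, -0.247339, 0.3087)–(1.5487, 0, 0.3087)  len=0.2677

Chained into 2 loop(s):
  loop 1: 16 segments, perimeter = 10.9681
  loop 2: 16 segments, perimeter = 9.4827
Total perimeter = 20.451

loops=2 perimeter=20.451


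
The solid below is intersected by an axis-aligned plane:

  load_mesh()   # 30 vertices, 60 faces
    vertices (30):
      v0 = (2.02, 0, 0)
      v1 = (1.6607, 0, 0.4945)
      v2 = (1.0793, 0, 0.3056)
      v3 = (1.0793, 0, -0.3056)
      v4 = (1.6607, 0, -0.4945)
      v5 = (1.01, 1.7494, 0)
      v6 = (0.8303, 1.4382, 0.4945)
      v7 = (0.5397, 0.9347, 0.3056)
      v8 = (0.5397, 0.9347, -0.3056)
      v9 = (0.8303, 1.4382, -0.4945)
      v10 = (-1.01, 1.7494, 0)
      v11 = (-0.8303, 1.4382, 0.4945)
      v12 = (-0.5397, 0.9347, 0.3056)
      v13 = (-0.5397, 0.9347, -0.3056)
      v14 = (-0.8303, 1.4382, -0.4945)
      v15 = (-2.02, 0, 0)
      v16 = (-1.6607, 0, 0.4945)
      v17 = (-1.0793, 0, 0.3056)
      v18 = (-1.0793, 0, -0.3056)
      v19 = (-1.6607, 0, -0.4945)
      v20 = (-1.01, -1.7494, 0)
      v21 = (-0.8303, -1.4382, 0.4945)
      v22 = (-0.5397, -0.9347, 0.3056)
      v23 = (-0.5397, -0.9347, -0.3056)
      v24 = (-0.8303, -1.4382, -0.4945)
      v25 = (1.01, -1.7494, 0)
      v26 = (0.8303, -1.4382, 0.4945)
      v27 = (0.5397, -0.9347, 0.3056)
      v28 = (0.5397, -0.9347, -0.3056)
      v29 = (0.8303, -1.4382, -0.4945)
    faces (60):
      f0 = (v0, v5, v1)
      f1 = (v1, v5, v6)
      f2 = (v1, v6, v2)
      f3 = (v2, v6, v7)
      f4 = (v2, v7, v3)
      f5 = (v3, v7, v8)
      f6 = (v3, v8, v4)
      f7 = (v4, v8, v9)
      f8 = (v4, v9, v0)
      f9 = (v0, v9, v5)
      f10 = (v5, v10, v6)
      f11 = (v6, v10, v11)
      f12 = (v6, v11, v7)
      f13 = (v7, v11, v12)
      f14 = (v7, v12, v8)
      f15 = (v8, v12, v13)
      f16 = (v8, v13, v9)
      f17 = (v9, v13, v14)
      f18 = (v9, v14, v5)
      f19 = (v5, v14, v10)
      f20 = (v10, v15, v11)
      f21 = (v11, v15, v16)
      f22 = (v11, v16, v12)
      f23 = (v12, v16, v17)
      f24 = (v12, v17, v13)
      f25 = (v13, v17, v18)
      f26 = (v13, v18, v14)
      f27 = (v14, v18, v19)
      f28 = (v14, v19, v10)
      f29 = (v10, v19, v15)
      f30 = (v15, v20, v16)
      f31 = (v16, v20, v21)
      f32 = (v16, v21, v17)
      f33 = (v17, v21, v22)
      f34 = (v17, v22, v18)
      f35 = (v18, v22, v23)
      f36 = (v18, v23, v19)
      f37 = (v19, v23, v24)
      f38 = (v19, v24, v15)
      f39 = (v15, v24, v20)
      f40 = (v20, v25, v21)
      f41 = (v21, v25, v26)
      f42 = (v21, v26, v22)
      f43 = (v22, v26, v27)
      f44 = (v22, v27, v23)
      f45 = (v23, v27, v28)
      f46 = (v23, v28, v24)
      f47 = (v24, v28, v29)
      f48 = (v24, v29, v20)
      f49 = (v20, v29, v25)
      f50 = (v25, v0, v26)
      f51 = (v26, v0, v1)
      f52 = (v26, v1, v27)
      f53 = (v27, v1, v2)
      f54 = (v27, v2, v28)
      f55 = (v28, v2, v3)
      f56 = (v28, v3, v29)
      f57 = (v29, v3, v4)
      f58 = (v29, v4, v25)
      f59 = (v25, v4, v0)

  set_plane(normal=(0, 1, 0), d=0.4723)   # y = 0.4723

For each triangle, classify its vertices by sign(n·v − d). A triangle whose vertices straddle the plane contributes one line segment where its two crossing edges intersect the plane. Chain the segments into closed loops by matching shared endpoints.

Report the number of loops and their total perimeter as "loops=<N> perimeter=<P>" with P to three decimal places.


Straddling triangles (20 of 60):
  (v0,v5,v1) [-+-] → (1.74732, 0.4723, 0)–(1.48503, 0.4723, 0.360996)  len=0.4462
  (v1,v5,v6) [-++] → (1.48503, 0.4723, 0.360996)–(1.388, 0.4723, 0.4945)  len=0.1650
  (v1,v6,v2) [-+-] → (1.388, 0.4723, 0.4945)–(0.997529, 0.4723, 0.367634)  len=0.4106
  (v2,v6,v7) [-++] → (0.997529, 0.4723, 0.367634)–(0.806642, 0.4723, 0.3056)  len=0.2007
  (v2,v7,v3) [-+-] → (0.806642, 0.4723, 0.3056)–(0.806642, 0.4723, 0.0032368)  len=0.3024
  (v3,v7,v8) [-++] → (0.806642, 0.4723, 0.0032368)–(0.806642, 0.4723, -0.3056)  len=0.3088
  (v3,v8,v4) [-+-] → (0.806642, 0.4723, -0.3056)–(1.09426, 0.4723, -0.39905)  len=0.3024
  (v4,v8,v9) [-++] → (1.09426, 0.4723, -0.39905)–(1.388, 0.4723, -0.4945)  len=0.3089
  (v4,v9,v0) [-+-] → (1.388, 0.4723, -0.4945)–(1.62931, 0.4723, -0.162392)  len=0.4105
  (v0,v9,v5) [-++] → (1.62931, 0.4723, -0.162392)–(1.74732, 0.4723, 0)  len=0.2007
  (v10,v15,v11) [+-+] → (-1.74732, 0.4723, 0)–(-1.62931, 0.4723, 0.162392)  len=0.2007
  (v11,v15,v16) [+--] → (-1.62931, 0.4723, 0.162392)–(-1.388, 0.4723, 0.4945)  len=0.4105
  (v11,v16,v12) [+-+] → (-1.388, 0.4723, 0.4945)–(-1.09426, 0.4723, 0.39905)  len=0.3089
  (v12,v16,v17) [+--] → (-1.09426, 0.4723, 0.39905)–(-0.806642, 0.4723, 0.3056)  len=0.3024
  (v12,v17,v13) [+-+] → (-0.806642, 0.4723, 0.3056)–(-0.806642, 0.4723, -0.0032368)  len=0.3088
  (v13,v17,v18) [+--] → (-0.806642, 0.4723, -0.0032368)–(-0.806642, 0.4723, -0.3056)  len=0.3024
  (v13,v18,v14) [+-+] → (-0.806642, 0.4723, -0.3056)–(-0.997529, 0.4723, -0.367634)  len=0.2007
  (v14,v18,v19) [+--] → (-0.997529, 0.4723, -0.367634)–(-1.388, 0.4723, -0.4945)  len=0.4106
  (v14,v19,v10) [+-+] → (-1.388, 0.4723, -0.4945)–(-1.48503, 0.4723, -0.360996)  len=0.1650
  (v10,v19,v15) [+--] → (-1.48503, 0.4723, -0.360996)–(-1.74732, 0.4723, 0)  len=0.4462

Chained into 2 loop(s):
  loop 1: 10 segments, perimeter = 3.0563
  loop 2: 10 segments, perimeter = 3.0563
Total perimeter = 6.113

loops=2 perimeter=6.113


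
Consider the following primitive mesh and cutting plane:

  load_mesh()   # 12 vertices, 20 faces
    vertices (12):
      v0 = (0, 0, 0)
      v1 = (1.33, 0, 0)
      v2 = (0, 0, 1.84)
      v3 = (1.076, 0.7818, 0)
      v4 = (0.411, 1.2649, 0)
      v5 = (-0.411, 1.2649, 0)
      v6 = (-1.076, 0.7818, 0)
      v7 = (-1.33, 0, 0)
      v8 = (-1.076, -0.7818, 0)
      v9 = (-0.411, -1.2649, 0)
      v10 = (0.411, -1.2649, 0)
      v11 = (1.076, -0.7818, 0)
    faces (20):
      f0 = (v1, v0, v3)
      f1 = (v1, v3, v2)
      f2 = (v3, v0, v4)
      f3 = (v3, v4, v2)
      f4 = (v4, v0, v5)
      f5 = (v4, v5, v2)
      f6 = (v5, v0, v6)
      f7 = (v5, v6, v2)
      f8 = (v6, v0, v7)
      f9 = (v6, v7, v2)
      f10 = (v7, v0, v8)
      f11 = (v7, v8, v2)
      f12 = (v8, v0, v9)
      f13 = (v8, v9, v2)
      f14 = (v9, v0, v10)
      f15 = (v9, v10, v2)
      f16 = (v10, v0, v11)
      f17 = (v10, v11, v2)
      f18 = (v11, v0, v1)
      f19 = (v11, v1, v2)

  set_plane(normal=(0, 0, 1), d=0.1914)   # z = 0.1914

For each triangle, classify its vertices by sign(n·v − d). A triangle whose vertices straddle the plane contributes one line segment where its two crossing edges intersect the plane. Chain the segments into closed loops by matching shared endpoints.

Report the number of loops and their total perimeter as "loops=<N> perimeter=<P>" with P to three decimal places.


Straddling triangles (10 of 20):
  (v1,v3,v2) [--+] → (0.964073, 0.700476, 0.1914)–(1.19165, 0, 0.1914)  len=0.7365
  (v3,v4,v2) [--+] → (0.368247, 1.13332, 0.1914)–(0.964073, 0.700476, 0.1914)  len=0.7365
  (v4,v5,v2) [--+] → (-0.368247, 1.13332, 0.1914)–(0.368247, 1.13332, 0.1914)  len=0.7365
  (v5,v6,v2) [--+] → (-0.964073, 0.700476, 0.1914)–(-0.368247, 1.13332, 0.1914)  len=0.7365
  (v6,v7,v2) [--+] → (-1.19165, 0, 0.1914)–(-0.964073, 0.700476, 0.1914)  len=0.7365
  (v7,v8,v2) [--+] → (-0.964073, -0.700476, 0.1914)–(-1.19165, 0, 0.1914)  len=0.7365
  (v8,v9,v2) [--+] → (-0.368247, -1.13332, 0.1914)–(-0.964073, -0.700476, 0.1914)  len=0.7365
  (v9,v10,v2) [--+] → (0.368247, -1.13332, 0.1914)–(-0.368247, -1.13332, 0.1914)  len=0.7365
  (v10,v11,v2) [--+] → (0.964073, -0.700476, 0.1914)–(0.368247, -1.13332, 0.1914)  len=0.7365
  (v11,v1,v2) [--+] → (1.19165, 0, 0.1914)–(0.964073, -0.700476, 0.1914)  len=0.7365

Chained into 1 loop(s):
  loop 1: 10 segments, perimeter = 7.3649
Total perimeter = 7.365

loops=1 perimeter=7.365


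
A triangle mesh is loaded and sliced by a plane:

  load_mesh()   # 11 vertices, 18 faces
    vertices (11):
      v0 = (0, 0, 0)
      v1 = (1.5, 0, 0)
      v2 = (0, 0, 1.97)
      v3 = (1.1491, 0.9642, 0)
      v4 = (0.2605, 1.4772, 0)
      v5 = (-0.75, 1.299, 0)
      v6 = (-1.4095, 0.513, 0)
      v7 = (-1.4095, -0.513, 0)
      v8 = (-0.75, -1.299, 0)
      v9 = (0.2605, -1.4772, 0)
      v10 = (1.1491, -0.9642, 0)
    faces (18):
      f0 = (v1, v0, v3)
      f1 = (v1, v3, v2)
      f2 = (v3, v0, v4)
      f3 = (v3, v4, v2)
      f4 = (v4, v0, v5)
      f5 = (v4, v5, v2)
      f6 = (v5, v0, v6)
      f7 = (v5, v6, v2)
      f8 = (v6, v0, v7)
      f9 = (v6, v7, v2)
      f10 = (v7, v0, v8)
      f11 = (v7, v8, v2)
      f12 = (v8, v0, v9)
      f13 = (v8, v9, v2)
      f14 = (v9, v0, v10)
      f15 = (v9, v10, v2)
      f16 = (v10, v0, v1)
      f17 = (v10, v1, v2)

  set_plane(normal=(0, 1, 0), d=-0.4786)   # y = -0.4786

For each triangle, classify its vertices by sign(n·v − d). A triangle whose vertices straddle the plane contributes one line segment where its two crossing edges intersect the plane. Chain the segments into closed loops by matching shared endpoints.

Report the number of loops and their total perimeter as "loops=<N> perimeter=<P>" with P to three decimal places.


Straddling triangles (10 of 18):
  (v6,v0,v7) [++-] → (-1.31498, -0.4786, 0)–(-1.4095, -0.4786, 0)  len=0.0945
  (v6,v7,v2) [+-+] → (-1.4095, -0.4786, 0)–(-1.31498, -0.4786, 0.132101)  len=0.1624
  (v7,v0,v8) [-+-] → (-1.31498, -0.4786, 0)–(-0.276328, -0.4786, 0)  len=1.0387
  (v7,v8,v2) [--+] → (-0.276328, -0.4786, 1.24418)–(-1.31498, -0.4786, 0.132101)  len=1.5217
  (v8,v0,v9) [-+-] → (-0.276328, -0.4786, 0)–(0.0843997, -0.4786, 0)  len=0.3607
  (v8,v9,v2) [--+] → (0.0843997, -0.4786, 1.33174)–(-0.276328, -0.4786, 1.24418)  len=0.3712
  (v9,v0,v10) [-+-] → (0.0843997, -0.4786, 0)–(0.570379, -0.4786, 0)  len=0.4860
  (v9,v10,v2) [--+] → (0.570379, -0.4786, 0.992151)–(0.0843997, -0.4786, 1.33174)  len=0.5929
  (v10,v0,v1) [-++] → (0.570379, -0.4786, 0)–(1.32582, -0.4786, 0)  len=0.7554
  (v10,v1,v2) [-++] → (1.32582, -0.4786, 0)–(0.570379, -0.4786, 0.992151)  len=1.2470

Chained into 1 loop(s):
  loop 1: 10 segments, perimeter = 6.6305
Total perimeter = 6.631

loops=1 perimeter=6.631
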